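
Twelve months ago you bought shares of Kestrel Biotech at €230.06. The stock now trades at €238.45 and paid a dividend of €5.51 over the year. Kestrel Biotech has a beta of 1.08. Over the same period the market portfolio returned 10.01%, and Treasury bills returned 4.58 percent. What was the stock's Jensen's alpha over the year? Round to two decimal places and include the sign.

-4.40%

Realised HPR = (P1 + D1 − P0) / P0 = (238.45 + 5.51 − 230.06) / 230.06 = 13.90 / 230.06 = 6.0419%
MRP = 10.01% − 4.58% = 5.43%
CAPM required = R_f + β·MRP = 4.58% + 1.08 × 5.43% = 10.4444%
α = realised − required = 6.0419% − 10.4444% = -4.40%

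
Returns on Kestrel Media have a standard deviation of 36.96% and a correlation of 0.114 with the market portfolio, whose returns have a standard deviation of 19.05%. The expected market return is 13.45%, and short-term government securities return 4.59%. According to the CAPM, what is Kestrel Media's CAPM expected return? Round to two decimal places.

β = ρ × σ_i / σ_m = 0.114 × 36.96% / 19.05% = 0.2212
MRP = 13.45% − 4.59% = 8.86%
E(R) = 4.59% + 0.2212 × 8.86% = 6.55%

6.55%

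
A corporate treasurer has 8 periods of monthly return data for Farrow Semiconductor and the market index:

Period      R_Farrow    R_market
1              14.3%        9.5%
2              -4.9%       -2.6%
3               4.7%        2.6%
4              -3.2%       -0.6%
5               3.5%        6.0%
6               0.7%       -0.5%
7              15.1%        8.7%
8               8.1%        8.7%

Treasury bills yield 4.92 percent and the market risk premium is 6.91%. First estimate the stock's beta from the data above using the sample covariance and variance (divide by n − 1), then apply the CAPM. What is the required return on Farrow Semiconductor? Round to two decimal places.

Mean R_i = (14.3 − 4.9 + 4.7 − 3.2 + 3.5 + 0.7 + 15.1 + 8.1) / 8 = 4.7875%
Mean R_m = (9.5 − 2.6 + 2.6 − 0.6 + 6.0 − 0.5 + 8.7 + 8.7) / 8 = 3.9750%
Σ(R_i − R̄_i)(R_m − R̄_m) = 232.9775  ⇒  Cov = 232.9775 / 7 = 33.2825
Σ(R_m − R̄_m)² = 165.3550  ⇒  Var(R_m) = 165.3550 / 7 = 23.6221
β = Cov / Var(R_m) = 33.2825 / 23.6221 = 1.4090
E(R) = R_f + β × MRP = 4.92% + 1.4090 × 6.91% = 14.66%

14.66%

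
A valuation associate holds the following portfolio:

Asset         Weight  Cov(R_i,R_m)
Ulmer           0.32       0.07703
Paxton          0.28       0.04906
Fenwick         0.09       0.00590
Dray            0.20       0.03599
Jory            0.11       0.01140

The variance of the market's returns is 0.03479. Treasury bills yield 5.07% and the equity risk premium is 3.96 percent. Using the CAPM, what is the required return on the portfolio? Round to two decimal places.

10.46%

β_Ulmer = 0.07703 / 0.03479 = 2.2141
β_Paxton = 0.04906 / 0.03479 = 1.4102
β_Fenwick = 0.00590 / 0.03479 = 0.1696
β_Dray = 0.03599 / 0.03479 = 1.0345
β_Jory = 0.01140 / 0.03479 = 0.3277
β_P = Σ w_i β_i = 0.32×2.2141 + 0.28×1.4102 + 0.09×0.1696 + 0.20×1.0345 + 0.11×0.3277 = 1.3616
E(R_P) = R_f + β_P × MRP = 5.07% + 1.3616 × 3.96% = 10.46%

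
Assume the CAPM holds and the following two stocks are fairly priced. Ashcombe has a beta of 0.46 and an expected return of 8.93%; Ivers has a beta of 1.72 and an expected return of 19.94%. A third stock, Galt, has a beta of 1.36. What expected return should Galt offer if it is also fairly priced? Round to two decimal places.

16.79%

MRP (SML slope) = (19.94% − 8.93%) / (1.72 − 0.46) = 11.01% / 1.26 = 8.7381%
R_f (intercept) = 8.93% − 0.46 × 8.7381% = 4.9105%
E(R_Galt) = R_f + β × MRP = 4.9105% + 1.36 × 8.7381% = 16.79%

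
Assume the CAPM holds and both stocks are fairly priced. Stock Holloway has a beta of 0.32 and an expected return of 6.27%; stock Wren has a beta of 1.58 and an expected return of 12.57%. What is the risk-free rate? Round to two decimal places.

4.67%

Both satisfy E(R) = R_f + β·MRP, so the slope of the SML is
MRP = (12.57% − 6.27%) / (1.58 − 0.32) = 6.30% / 1.26 = 5.0000%
R_f = E(R_Holloway) − β_Holloway·MRP = 6.27% − 0.32 × 5.0000% = 4.6700%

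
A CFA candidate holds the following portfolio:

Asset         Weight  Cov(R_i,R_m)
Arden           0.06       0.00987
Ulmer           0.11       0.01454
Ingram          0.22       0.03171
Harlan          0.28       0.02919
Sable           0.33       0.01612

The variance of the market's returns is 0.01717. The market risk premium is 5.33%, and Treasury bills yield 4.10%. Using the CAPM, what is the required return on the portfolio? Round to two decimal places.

11.13%

β_Arden = 0.00987 / 0.01717 = 0.5748
β_Ulmer = 0.01454 / 0.01717 = 0.8468
β_Ingram = 0.03171 / 0.01717 = 1.8468
β_Harlan = 0.02919 / 0.01717 = 1.7001
β_Sable = 0.01612 / 0.01717 = 0.9388
β_P = Σ w_i β_i = 0.06×0.5748 + 0.11×0.8468 + 0.22×1.8468 + 0.28×1.7001 + 0.33×0.9388 = 1.3198
E(R_P) = R_f + β_P × MRP = 4.10% + 1.3198 × 5.33% = 11.13%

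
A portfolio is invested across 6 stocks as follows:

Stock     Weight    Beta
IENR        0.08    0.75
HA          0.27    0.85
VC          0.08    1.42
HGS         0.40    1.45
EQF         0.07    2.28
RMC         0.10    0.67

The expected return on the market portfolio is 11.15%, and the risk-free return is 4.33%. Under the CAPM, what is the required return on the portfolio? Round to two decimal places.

12.58%

β_P = Σ w_i β_i = 0.08×0.75 + 0.27×0.85 + 0.08×1.42 + 0.40×1.45 + 0.07×2.28 + 0.10×0.67 = 1.2097
MRP = 11.15% − 4.33% = 6.82%
E(R_P) = R_f + β_P × MRP = 4.33% + 1.2097 × 6.82% = 12.58%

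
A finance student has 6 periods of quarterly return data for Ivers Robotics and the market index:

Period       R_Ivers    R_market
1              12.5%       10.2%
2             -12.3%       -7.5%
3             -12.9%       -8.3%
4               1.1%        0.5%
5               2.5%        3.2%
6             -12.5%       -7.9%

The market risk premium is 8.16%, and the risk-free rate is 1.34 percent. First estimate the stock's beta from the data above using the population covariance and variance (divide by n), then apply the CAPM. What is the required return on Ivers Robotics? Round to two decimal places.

12.72%

Mean R_i = (12.5 − 12.3 − 12.9 + 1.1 + 2.5 − 12.5) / 6 = -3.6000%
Mean R_m = (10.2 − 7.5 − 8.3 + 0.5 + 3.2 − 7.9) / 6 = -1.6333%
Σ(R_i − R̄_i)(R_m − R̄_m) = 398.8400  ⇒  Cov = 398.8400 / 6 = 66.4733
Σ(R_m − R̄_m)² = 286.0733  ⇒  Var(R_m) = 286.0733 / 6 = 47.6789
β = Cov / Var(R_m) = 66.4733 / 47.6789 = 1.3942
E(R) = R_f + β × MRP = 1.34% + 1.3942 × 8.16% = 12.72%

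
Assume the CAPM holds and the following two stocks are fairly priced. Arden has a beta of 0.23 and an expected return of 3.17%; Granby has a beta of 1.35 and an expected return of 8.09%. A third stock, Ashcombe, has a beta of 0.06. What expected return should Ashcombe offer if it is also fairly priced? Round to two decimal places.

2.42%

MRP (SML slope) = (8.09% − 3.17%) / (1.35 − 0.23) = 4.92% / 1.12 = 4.3929%
R_f (intercept) = 3.17% − 0.23 × 4.3929% = 2.1596%
E(R_Ashcombe) = R_f + β × MRP = 2.1596% + 0.06 × 4.3929% = 2.42%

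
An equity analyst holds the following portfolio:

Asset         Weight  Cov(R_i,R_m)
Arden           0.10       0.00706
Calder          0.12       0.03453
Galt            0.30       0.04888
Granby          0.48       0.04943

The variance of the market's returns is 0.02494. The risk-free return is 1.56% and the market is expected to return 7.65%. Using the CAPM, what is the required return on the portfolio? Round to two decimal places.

β_Arden = 0.00706 / 0.02494 = 0.2831
β_Calder = 0.03453 / 0.02494 = 1.3845
β_Galt = 0.04888 / 0.02494 = 1.9599
β_Granby = 0.04943 / 0.02494 = 1.9820
β_P = Σ w_i β_i = 0.10×0.2831 + 0.12×1.3845 + 0.30×1.9599 + 0.48×1.9820 = 1.7338
MRP = 7.65% − 1.56% = 6.09%
E(R_P) = R_f + β_P × MRP = 1.56% + 1.7338 × 6.09% = 12.12%

12.12%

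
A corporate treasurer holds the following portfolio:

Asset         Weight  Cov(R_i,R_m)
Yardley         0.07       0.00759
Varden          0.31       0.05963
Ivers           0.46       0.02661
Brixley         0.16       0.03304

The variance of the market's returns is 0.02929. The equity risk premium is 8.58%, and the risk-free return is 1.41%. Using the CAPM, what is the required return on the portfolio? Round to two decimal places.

12.11%

β_Yardley = 0.00759 / 0.02929 = 0.2591
β_Varden = 0.05963 / 0.02929 = 2.0358
β_Ivers = 0.02661 / 0.02929 = 0.9085
β_Brixley = 0.03304 / 0.02929 = 1.1280
β_P = Σ w_i β_i = 0.07×0.2591 + 0.31×2.0358 + 0.46×0.9085 + 0.16×1.1280 = 1.2476
E(R_P) = R_f + β_P × MRP = 1.41% + 1.2476 × 8.58% = 12.11%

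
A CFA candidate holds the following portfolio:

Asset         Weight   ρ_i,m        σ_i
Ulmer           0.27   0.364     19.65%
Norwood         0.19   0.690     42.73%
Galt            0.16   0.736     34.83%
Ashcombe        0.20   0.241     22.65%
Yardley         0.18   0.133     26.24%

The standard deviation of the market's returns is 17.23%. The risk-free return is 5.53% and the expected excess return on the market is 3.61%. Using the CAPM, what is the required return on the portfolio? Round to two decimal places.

8.33%

β_Ulmer = 0.364 × 19.65% / 17.23% = 0.4151
β_Norwood = 0.690 × 42.73% / 17.23% = 1.7112
β_Galt = 0.736 × 34.83% / 17.23% = 1.4878
β_Ashcombe = 0.241 × 22.65% / 17.23% = 0.3168
β_Yardley = 0.133 × 26.24% / 17.23% = 0.2025
β_P = Σ w_i β_i = 0.27×0.4151 + 0.19×1.7112 + 0.16×1.4878 + 0.20×0.3168 + 0.18×0.2025 = 0.7751
E(R_P) = R_f + β_P × MRP = 5.53% + 0.7751 × 3.61% = 8.33%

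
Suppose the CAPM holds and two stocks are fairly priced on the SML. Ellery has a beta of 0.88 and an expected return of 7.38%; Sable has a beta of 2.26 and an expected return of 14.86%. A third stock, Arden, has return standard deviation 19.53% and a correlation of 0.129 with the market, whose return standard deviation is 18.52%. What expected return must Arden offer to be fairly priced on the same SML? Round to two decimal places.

3.35%

MRP = (14.86% − 7.38%) / (2.26 − 0.88) = 5.4203%
R_f = 7.38% − 0.88 × 5.4203% = 2.6101%
β_Arden = ρ·σ_i/σ_m = 0.129 × 19.53 / 18.52 = 0.1360
E(R_Arden) = R_f + β × MRP = 2.6101% + 0.1360 × 5.4203% = 3.35%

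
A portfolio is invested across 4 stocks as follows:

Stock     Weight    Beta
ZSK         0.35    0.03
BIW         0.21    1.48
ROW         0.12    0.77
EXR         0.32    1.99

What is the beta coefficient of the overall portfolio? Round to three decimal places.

1.051

β_P = Σ w_i β_i = 0.35×0.03 + 0.21×1.48 + 0.12×0.77 + 0.32×1.99 = 1.0505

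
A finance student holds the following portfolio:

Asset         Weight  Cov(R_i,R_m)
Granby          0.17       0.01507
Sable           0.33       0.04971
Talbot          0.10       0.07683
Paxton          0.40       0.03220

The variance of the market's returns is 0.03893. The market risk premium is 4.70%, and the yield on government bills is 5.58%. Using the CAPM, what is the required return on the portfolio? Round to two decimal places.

β_Granby = 0.01507 / 0.03893 = 0.3871
β_Sable = 0.04971 / 0.03893 = 1.2769
β_Talbot = 0.07683 / 0.03893 = 1.9735
β_Paxton = 0.03220 / 0.03893 = 0.8271
β_P = Σ w_i β_i = 0.17×0.3871 + 0.33×1.2769 + 0.10×1.9735 + 0.40×0.8271 = 1.0154
E(R_P) = R_f + β_P × MRP = 5.58% + 1.0154 × 4.70% = 10.35%

10.35%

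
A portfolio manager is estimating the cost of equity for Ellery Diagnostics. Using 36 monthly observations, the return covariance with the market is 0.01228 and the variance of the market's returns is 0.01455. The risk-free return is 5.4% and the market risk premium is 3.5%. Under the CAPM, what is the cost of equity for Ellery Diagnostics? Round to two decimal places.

8.35%

β = Cov(R_i, R_m) / Var(R_m) = 0.01228 / 0.01455 = 0.8440
E(R) = R_f + β × MRP = 5.4% + 0.8440 × 3.5% = 8.35%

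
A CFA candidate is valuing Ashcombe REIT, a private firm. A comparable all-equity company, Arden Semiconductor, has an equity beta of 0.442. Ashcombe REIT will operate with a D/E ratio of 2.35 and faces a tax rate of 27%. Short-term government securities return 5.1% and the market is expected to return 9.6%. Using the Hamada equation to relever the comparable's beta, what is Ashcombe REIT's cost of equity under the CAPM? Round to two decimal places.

10.50%

β_L = β_U × [1 + (1 − t)(D/E)] = 0.442 × [1 + (1 − 0.27) × 2.35]
    = 0.442 × [1 + 0.73 × 2.35] = 0.442 × 2.7155 = 1.2003
MRP = 9.6% − 5.1% = 4.50%
E(R) = R_f + β_L × MRP = 5.1% + 1.2003 × 4.5% = 10.50%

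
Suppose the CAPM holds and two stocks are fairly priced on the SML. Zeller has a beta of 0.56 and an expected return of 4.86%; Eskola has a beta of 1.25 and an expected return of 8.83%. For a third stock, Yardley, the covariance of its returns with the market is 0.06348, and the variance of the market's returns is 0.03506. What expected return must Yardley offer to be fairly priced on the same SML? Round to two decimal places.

12.06%

MRP = (8.83% − 4.86%) / (1.25 − 0.56) = 5.7536%
R_f = 4.86% − 0.56 × 5.7536% = 1.6380%
β_Yardley = Cov / Var(R_m) = 0.06348 / 0.03506 = 1.8106
E(R_Yardley) = R_f + β × MRP = 1.6380% + 1.8106 × 5.7536% = 12.06%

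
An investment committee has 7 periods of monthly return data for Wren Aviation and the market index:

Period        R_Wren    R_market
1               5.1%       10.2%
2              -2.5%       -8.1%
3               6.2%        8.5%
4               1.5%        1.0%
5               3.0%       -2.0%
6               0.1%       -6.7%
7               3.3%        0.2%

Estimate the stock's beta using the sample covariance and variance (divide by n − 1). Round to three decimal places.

0.389

Mean R_i = (5.1 − 2.5 + 6.2 + 1.5 + 3.0 + 0.1 + 3.3) / 7 = 2.3857%
Mean R_m = (10.2 − 8.1 + 8.5 + 1.0 − 2.0 − 6.7 + 0.2) / 7 = 0.4429%
Σ(R_i − R̄_i)(R_m − R̄_m) = 113.0643  ⇒  Cov = 113.0643 / 6 = 18.8441
Σ(R_m − R̄_m)² = 290.4571  ⇒  Var(R_m) = 290.4571 / 6 = 48.4095
β = Cov / Var(R_m) = 18.8441 / 48.4095 = 0.3893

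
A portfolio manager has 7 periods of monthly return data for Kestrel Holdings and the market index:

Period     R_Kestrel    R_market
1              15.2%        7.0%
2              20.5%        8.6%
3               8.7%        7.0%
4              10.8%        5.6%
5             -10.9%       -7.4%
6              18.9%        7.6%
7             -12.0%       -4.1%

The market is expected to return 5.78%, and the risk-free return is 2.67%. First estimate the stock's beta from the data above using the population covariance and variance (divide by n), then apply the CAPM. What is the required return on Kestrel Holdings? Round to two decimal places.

Mean R_i = (15.2 + 20.5 + 8.7 + 10.8 − 10.9 + 18.9 − 12.0) / 7 = 7.3143%
Mean R_m = (7.0 + 8.6 + 7.0 + 5.6 − 7.4 + 7.6 − 4.1) / 7 = 3.4714%
Σ(R_i − R̄_i)(R_m − R̄_m) = 499.8429  ⇒  Cov = 499.8429 / 7 = 71.4061
Σ(R_m − R̄_m)² = 248.2943  ⇒  Var(R_m) = 248.2943 / 7 = 35.4706
β = Cov / Var(R_m) = 71.4061 / 35.4706 = 2.0131
MRP = 5.78% − 2.67% = 3.11%
E(R) = R_f + β × MRP = 2.67% + 2.0131 × 3.11% = 8.93%

8.93%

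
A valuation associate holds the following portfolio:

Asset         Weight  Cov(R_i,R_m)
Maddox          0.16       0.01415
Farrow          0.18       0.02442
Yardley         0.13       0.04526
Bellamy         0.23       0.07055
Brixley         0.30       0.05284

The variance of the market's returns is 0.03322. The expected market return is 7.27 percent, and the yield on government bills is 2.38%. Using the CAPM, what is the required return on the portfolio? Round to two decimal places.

8.95%

β_Maddox = 0.01415 / 0.03322 = 0.4259
β_Farrow = 0.02442 / 0.03322 = 0.7351
β_Yardley = 0.04526 / 0.03322 = 1.3624
β_Bellamy = 0.07055 / 0.03322 = 2.1237
β_Brixley = 0.05284 / 0.03322 = 1.5906
β_P = Σ w_i β_i = 0.16×0.4259 + 0.18×0.7351 + 0.13×1.3624 + 0.23×2.1237 + 0.30×1.5906 = 1.3432
MRP = 7.27% − 2.38% = 4.89%
E(R_P) = R_f + β_P × MRP = 2.38% + 1.3432 × 4.89% = 8.95%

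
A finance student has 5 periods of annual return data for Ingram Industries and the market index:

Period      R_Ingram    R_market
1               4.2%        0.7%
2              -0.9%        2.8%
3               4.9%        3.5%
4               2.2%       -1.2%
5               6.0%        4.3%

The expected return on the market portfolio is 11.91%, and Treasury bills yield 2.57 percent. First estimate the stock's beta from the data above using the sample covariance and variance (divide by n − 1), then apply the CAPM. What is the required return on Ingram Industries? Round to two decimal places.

Mean R_i = (4.2 − 0.9 + 4.9 + 2.2 + 6.0) / 5 = 3.2800%
Mean R_m = (0.7 + 2.8 + 3.5 − 1.2 + 4.3) / 5 = 2.0200%
Σ(R_i − R̄_i)(R_m − R̄_m) = 7.6020  ⇒  Cov = 7.6020 / 4 = 1.9005
Σ(R_m − R̄_m)² = 20.1080  ⇒  Var(R_m) = 20.1080 / 4 = 5.0270
β = Cov / Var(R_m) = 1.9005 / 5.0270 = 0.3781
MRP = 11.91% − 2.57% = 9.34%
E(R) = R_f + β × MRP = 2.57% + 0.3781 × 9.34% = 6.10%

6.10%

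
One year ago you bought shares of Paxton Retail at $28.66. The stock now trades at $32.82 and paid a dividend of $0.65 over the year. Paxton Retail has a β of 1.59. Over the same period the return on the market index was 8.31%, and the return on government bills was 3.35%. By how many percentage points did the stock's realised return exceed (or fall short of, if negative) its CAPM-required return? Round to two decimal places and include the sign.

Realised HPR = (P1 + D1 − P0) / P0 = (32.82 + 0.65 − 28.66) / 28.66 = 4.81 / 28.66 = 16.7830%
MRP = 8.31% − 3.35% = 4.96%
CAPM required = R_f + β·MRP = 3.35% + 1.59 × 4.96% = 11.2364%
α = realised − required = 16.7830% − 11.2364% = +5.55%

+5.55%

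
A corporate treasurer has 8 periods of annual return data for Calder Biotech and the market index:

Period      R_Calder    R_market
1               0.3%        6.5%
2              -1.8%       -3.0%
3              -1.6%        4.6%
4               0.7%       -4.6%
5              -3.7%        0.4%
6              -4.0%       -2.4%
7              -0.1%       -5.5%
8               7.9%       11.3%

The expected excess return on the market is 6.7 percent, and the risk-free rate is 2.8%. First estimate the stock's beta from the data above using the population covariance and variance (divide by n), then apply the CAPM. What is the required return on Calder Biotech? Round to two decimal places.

5.39%

Mean R_i = (0.3 − 1.8 − 1.6 + 0.7 − 3.7 − 4.0 − 0.1 + 7.9) / 8 = -0.2875%
Mean R_m = (6.5 − 3.0 + 4.6 − 4.6 + 0.4 − 2.4 − 5.5 + 11.3) / 8 = 0.9125%
Σ(R_i − R̄_i)(R_m − R̄_m) = 96.8088  ⇒  Cov = 96.8088 / 8 = 12.1011
Σ(R_m − R̄_m)² = 250.7688  ⇒  Var(R_m) = 250.7688 / 8 = 31.3461
β = Cov / Var(R_m) = 12.1011 / 31.3461 = 0.3860
E(R) = R_f + β × MRP = 2.8% + 0.3860 × 6.7% = 5.39%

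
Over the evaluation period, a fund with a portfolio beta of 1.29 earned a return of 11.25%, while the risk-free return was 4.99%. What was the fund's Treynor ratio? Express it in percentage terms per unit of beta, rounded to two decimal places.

4.85%

Treynor = (R_P − R_f) / β_P = (11.25% − 4.99%) / 1.2900 = 6.26% / 1.2900 = 4.85%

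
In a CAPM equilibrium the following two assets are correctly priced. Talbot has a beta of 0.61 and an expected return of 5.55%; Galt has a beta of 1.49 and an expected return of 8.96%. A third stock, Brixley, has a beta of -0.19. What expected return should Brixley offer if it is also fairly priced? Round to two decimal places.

MRP (SML slope) = (8.96% − 5.55%) / (1.49 − 0.61) = 3.41% / 0.88 = 3.8750%
R_f (intercept) = 5.55% − 0.61 × 3.8750% = 3.1863%
E(R_Brixley) = R_f + β × MRP = 3.1863% + -0.19 × 3.8750% = 2.45%

2.45%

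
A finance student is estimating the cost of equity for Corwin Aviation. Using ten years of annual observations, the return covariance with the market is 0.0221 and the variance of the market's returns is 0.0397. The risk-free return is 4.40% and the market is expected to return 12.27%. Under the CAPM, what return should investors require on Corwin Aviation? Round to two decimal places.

β = Cov(R_i, R_m) / Var(R_m) = 0.0221 / 0.0397 = 0.5567
MRP = 12.27% − 4.40% = 7.87%
E(R) = R_f + β × MRP = 4.40% + 0.5567 × 7.87% = 8.78%

8.78%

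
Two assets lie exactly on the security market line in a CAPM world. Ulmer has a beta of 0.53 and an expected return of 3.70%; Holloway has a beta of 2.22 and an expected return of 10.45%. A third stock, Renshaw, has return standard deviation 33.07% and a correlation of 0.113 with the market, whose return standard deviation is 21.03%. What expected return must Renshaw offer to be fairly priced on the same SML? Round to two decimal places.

MRP = (10.45% − 3.70%) / (2.22 − 0.53) = 3.9941%
R_f = 3.70% − 0.53 × 3.9941% = 1.5831%
β_Renshaw = ρ·σ_i/σ_m = 0.113 × 33.07 / 21.03 = 0.1777
E(R_Renshaw) = R_f + β × MRP = 1.5831% + 0.1777 × 3.9941% = 2.29%

2.29%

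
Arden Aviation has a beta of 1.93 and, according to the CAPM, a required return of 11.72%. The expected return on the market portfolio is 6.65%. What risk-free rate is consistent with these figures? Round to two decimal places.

E(R) = R_f + β(E(R_m) − R_f) = R_f(1 − β) + β·E(R_m)
11.72% = R_f × (1 − 1.93) + 1.93 × 6.65%
11.72% = R_f × -0.93 + 12.8345%
R_f = (11.72% − 12.8345%) / -0.93 = 1.20%

1.20%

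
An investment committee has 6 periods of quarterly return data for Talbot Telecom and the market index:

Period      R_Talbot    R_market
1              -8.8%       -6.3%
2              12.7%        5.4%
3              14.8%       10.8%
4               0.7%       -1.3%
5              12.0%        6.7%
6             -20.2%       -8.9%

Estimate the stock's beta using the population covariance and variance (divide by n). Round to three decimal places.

Mean R_i = (-8.8 + 12.7 + 14.8 + 0.7 + 12.0 − 20.2) / 6 = 1.8667%
Mean R_m = (-6.3 + 5.4 + 10.8 − 1.3 + 6.7 − 8.9) / 6 = 1.0667%
Σ(R_i − R̄_i)(R_m − R̄_m) = 531.1833  ⇒  Cov = 531.1833 / 6 = 88.5306
Σ(R_m − R̄_m)² = 304.4533  ⇒  Var(R_m) = 304.4533 / 6 = 50.7422
β = Cov / Var(R_m) = 88.5306 / 50.7422 = 1.7447

1.745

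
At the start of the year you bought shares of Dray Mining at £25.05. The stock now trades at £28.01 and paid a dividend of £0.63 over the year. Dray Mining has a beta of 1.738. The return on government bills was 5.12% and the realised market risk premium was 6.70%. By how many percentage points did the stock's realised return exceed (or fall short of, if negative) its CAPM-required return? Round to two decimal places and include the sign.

Realised HPR = (P1 + D1 − P0) / P0 = (28.01 + 0.63 − 25.05) / 25.05 = 3.59 / 25.05 = 14.3313%
CAPM required = R_f + β·MRP = 5.12% + 1.738 × 6.70% = 16.76460%
α = realised − required = 14.3313% − 16.76460% = -2.43%

-2.43%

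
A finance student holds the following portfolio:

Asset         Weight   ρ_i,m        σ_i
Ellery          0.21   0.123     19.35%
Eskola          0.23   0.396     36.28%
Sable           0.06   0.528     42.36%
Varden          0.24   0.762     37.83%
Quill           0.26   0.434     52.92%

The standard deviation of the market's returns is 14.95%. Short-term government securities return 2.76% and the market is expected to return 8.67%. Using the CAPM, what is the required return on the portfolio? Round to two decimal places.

β_Ellery = 0.123 × 19.35% / 14.95% = 0.1592
β_Eskola = 0.396 × 36.28% / 14.95% = 0.9610
β_Sable = 0.528 × 42.36% / 14.95% = 1.4961
β_Varden = 0.762 × 37.83% / 14.95% = 1.9282
β_Quill = 0.434 × 52.92% / 14.95% = 1.5363
β_P = Σ w_i β_i = 0.21×0.1592 + 0.23×0.9610 + 0.06×1.4961 + 0.24×1.9282 + 0.26×1.5363 = 1.2064
MRP = 8.67% − 2.76% = 5.91%
E(R_P) = R_f + β_P × MRP = 2.76% + 1.2064 × 5.91% = 9.89%

9.89%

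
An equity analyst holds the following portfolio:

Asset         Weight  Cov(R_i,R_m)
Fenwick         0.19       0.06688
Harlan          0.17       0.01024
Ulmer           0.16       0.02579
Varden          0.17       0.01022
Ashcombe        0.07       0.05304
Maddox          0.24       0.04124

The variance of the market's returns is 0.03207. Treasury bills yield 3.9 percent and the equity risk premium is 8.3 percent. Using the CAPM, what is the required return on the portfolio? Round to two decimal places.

12.68%

β_Fenwick = 0.06688 / 0.03207 = 2.0854
β_Harlan = 0.01024 / 0.03207 = 0.3193
β_Ulmer = 0.02579 / 0.03207 = 0.8042
β_Varden = 0.01022 / 0.03207 = 0.3187
β_Ashcombe = 0.05304 / 0.03207 = 1.6539
β_Maddox = 0.04124 / 0.03207 = 1.2859
β_P = Σ w_i β_i = 0.19×2.0854 + 0.17×0.3193 + 0.16×0.8042 + 0.17×0.3187 + 0.07×1.6539 + 0.24×1.2859 = 1.0577
E(R_P) = R_f + β_P × MRP = 3.9% + 1.0577 × 8.3% = 12.68%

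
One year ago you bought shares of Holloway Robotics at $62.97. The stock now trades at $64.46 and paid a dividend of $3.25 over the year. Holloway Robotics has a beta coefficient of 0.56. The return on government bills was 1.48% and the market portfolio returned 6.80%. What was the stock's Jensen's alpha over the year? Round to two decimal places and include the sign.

Realised HPR = (P1 + D1 − P0) / P0 = (64.46 + 3.25 − 62.97) / 62.97 = 4.74 / 62.97 = 7.5274%
MRP = 6.80% − 1.48% = 5.32%
CAPM required = R_f + β·MRP = 1.48% + 0.56 × 5.32% = 4.4592%
α = realised − required = 7.5274% − 4.4592% = +3.07%

+3.07%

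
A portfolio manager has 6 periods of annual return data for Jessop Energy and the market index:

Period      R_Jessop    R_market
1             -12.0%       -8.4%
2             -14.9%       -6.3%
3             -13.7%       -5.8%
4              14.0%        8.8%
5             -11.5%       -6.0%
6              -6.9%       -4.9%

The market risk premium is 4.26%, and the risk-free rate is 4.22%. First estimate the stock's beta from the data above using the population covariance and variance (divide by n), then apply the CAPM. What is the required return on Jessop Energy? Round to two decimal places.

Mean R_i = (-12.0 − 14.9 − 13.7 + 14.0 − 11.5 − 6.9) / 6 = -7.5000%
Mean R_m = (-8.4 − 6.3 − 5.8 + 8.8 − 6.0 − 4.9) / 6 = -3.7667%
Σ(R_i − R̄_i)(R_m − R̄_m) = 330.6400  ⇒  Cov = 330.6400 / 6 = 55.1067
Σ(R_m − R̄_m)² = 196.2133  ⇒  Var(R_m) = 196.2133 / 6 = 32.7022
β = Cov / Var(R_m) = 55.1067 / 32.7022 = 1.6851
E(R) = R_f + β × MRP = 4.22% + 1.6851 × 4.26% = 11.40%

11.40%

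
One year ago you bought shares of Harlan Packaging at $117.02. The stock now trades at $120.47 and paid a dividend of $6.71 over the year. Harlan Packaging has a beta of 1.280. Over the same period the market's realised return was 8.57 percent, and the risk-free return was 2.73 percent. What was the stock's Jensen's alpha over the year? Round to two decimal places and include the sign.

-1.52%

Realised HPR = (P1 + D1 − P0) / P0 = (120.47 + 6.71 − 117.02) / 117.02 = 10.16 / 117.02 = 8.6823%
MRP = 8.57% − 2.73% = 5.84%
CAPM required = R_f + β·MRP = 2.73% + 1.280 × 5.84% = 10.20520%
α = realised − required = 8.6823% − 10.20520% = -1.52%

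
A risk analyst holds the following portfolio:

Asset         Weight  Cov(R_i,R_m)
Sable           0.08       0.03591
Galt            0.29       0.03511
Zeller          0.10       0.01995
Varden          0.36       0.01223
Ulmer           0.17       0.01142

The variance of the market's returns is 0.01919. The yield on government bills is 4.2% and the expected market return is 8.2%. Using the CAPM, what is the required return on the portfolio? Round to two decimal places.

8.66%

β_Sable = 0.03591 / 0.01919 = 1.8713
β_Galt = 0.03511 / 0.01919 = 1.8296
β_Zeller = 0.01995 / 0.01919 = 1.0396
β_Varden = 0.01223 / 0.01919 = 0.6373
β_Ulmer = 0.01142 / 0.01919 = 0.5951
β_P = Σ w_i β_i = 0.08×1.8713 + 0.29×1.8296 + 0.10×1.0396 + 0.36×0.6373 + 0.17×0.5951 = 1.1148
MRP = 8.2% − 4.2% = 4.00%
E(R_P) = R_f + β_P × MRP = 4.2% + 1.1148 × 4.0% = 8.66%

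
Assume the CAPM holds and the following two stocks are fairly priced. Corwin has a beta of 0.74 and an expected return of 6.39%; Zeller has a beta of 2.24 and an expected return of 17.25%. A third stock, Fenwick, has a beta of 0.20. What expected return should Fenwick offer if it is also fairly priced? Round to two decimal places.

MRP (SML slope) = (17.25% − 6.39%) / (2.24 − 0.74) = 10.86% / 1.50 = 7.2400%
R_f (intercept) = 6.39% − 0.74 × 7.2400% = 1.0324%
E(R_Fenwick) = R_f + β × MRP = 1.0324% + 0.20 × 7.2400% = 2.48%

2.48%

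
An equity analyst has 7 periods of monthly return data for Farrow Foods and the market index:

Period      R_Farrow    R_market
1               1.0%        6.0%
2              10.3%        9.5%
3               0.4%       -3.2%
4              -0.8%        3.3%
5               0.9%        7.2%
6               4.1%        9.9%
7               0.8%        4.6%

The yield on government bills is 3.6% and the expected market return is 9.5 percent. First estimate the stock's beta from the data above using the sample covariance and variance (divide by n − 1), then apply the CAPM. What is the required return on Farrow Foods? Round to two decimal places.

Mean R_i = (1.0 + 10.3 + 0.4 − 0.8 + 0.9 + 4.1 + 0.8) / 7 = 2.3857%
Mean R_m = (6.0 + 9.5 − 3.2 + 3.3 + 7.2 + 9.9 + 4.6) / 7 = 5.3286%
Σ(R_i − R̄_i)(R_m − R̄_m) = 61.6929  ⇒  Cov = 61.6929 / 6 = 10.2822
Σ(R_m − R̄_m)² = 119.6343  ⇒  Var(R_m) = 119.6343 / 6 = 19.9391
β = Cov / Var(R_m) = 10.2822 / 19.9391 = 0.5157
MRP = 9.5% − 3.6% = 5.90%
E(R) = R_f + β × MRP = 3.6% + 0.5157 × 5.9% = 6.64%

6.64%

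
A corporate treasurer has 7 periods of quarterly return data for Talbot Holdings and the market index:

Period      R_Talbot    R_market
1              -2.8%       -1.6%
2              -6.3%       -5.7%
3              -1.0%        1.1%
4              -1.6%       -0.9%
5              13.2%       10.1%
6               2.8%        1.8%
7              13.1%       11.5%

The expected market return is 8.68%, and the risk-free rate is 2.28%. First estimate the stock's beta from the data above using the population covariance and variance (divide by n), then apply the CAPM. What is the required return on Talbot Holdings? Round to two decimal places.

10.10%

Mean R_i = (-2.8 − 6.3 − 1.0 − 1.6 + 13.2 + 2.8 + 13.1) / 7 = 2.4857%
Mean R_m = (-1.6 − 5.7 + 1.1 − 0.9 + 10.1 + 1.8 + 11.5) / 7 = 2.3286%
Σ(R_i − R̄_i)(R_m − R̄_m) = 289.2229  ⇒  Cov = 289.2229 / 7 = 41.3176
Σ(R_m − R̄_m)² = 236.6143  ⇒  Var(R_m) = 236.6143 / 7 = 33.8020
β = Cov / Var(R_m) = 41.3176 / 33.8020 = 1.2223
MRP = 8.68% − 2.28% = 6.40%
E(R) = R_f + β × MRP = 2.28% + 1.2223 × 6.40% = 10.10%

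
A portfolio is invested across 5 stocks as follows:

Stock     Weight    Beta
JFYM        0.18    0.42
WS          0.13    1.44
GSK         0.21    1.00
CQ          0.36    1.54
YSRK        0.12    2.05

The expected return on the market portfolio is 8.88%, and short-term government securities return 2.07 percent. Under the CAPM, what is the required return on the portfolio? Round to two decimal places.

10.74%

β_P = Σ w_i β_i = 0.18×0.42 + 0.13×1.44 + 0.21×1.00 + 0.36×1.54 + 0.12×2.05 = 1.2732
MRP = 8.88% − 2.07% = 6.81%
E(R_P) = R_f + β_P × MRP = 2.07% + 1.2732 × 6.81% = 10.74%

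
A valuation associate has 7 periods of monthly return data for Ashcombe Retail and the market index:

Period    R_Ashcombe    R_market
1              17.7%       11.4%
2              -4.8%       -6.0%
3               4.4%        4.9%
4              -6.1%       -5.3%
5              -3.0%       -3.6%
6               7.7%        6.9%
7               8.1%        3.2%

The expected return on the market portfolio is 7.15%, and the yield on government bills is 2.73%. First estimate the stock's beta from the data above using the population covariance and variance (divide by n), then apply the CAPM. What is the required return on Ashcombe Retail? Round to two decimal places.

8.21%

Mean R_i = (17.7 − 4.8 + 4.4 − 6.1 − 3.0 + 7.7 + 8.1) / 7 = 3.4286%
Mean R_m = (11.4 − 6.0 + 4.9 − 5.3 − 3.6 + 6.9 + 3.2) / 7 = 1.6429%
Σ(R_i − R̄_i)(R_m − R̄_m) = 334.8914  ⇒  Cov = 334.8914 / 7 = 47.8416
Σ(R_m − R̄_m)² = 269.9771  ⇒  Var(R_m) = 269.9771 / 7 = 38.5682
β = Cov / Var(R_m) = 47.8416 / 38.5682 = 1.2404
MRP = 7.15% − 2.73% = 4.42%
E(R) = R_f + β × MRP = 2.73% + 1.2404 × 4.42% = 8.21%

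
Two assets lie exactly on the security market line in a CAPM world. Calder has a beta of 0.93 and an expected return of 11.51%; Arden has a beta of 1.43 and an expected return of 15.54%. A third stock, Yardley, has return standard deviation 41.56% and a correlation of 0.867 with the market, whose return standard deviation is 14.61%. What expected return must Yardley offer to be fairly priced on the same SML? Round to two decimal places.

MRP = (15.54% − 11.51%) / (1.43 − 0.93) = 8.0600%
R_f = 11.51% − 0.93 × 8.0600% = 4.0142%
β_Yardley = ρ·σ_i/σ_m = 0.867 × 41.56 / 14.61 = 2.4663
E(R_Yardley) = R_f + β × MRP = 4.0142% + 2.4663 × 8.0600% = 23.89%

23.89%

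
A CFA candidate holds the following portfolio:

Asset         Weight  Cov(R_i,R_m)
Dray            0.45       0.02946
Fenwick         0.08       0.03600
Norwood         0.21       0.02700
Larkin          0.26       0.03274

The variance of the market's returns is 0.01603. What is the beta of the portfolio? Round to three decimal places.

β_Dray = 0.02946 / 0.01603 = 1.8378
β_Fenwick = 0.03600 / 0.01603 = 2.2458
β_Norwood = 0.02700 / 0.01603 = 1.6843
β_Larkin = 0.03274 / 0.01603 = 2.0424
β_P = Σ w_i β_i = 0.45×1.8378 + 0.08×2.2458 + 0.21×1.6843 + 0.26×2.0424 = 1.8914

1.891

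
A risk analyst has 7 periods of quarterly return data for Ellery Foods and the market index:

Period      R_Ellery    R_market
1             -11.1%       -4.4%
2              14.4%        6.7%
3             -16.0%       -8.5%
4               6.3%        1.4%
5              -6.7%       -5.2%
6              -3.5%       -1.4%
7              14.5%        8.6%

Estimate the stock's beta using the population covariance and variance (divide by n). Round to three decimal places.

1.888

Mean R_i = (-11.1 + 14.4 − 16.0 + 6.3 − 6.7 − 3.5 + 14.5) / 7 = -0.3000%
Mean R_m = (-4.4 + 6.7 − 8.5 + 1.4 − 5.2 − 1.4 + 8.6) / 7 = -0.4000%
Σ(R_i − R̄_i)(R_m − R̄_m) = 453.7400  ⇒  Cov = 453.7400 / 7 = 64.8200
Σ(R_m − R̄_m)² = 240.3000  ⇒  Var(R_m) = 240.3000 / 7 = 34.3286
β = Cov / Var(R_m) = 64.8200 / 34.3286 = 1.8882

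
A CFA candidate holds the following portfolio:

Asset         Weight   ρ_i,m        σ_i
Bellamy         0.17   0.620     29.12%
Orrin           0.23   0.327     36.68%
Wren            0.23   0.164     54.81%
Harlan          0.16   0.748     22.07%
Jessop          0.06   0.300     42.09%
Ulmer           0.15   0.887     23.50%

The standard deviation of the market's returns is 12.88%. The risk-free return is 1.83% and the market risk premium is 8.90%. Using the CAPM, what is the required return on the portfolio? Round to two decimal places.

11.79%

β_Bellamy = 0.620 × 29.12% / 12.88% = 1.4017
β_Orrin = 0.327 × 36.68% / 12.88% = 0.9312
β_Wren = 0.164 × 54.81% / 12.88% = 0.6979
β_Harlan = 0.748 × 22.07% / 12.88% = 1.2817
β_Jessop = 0.300 × 42.09% / 12.88% = 0.9804
β_Ulmer = 0.887 × 23.50% / 12.88% = 1.6184
β_P = Σ w_i β_i = 0.17×1.4017 + 0.23×0.9312 + 0.23×0.6979 + 0.16×1.2817 + 0.06×0.9804 + 0.15×1.6184 = 1.1196
E(R_P) = R_f + β_P × MRP = 1.83% + 1.1196 × 8.90% = 11.79%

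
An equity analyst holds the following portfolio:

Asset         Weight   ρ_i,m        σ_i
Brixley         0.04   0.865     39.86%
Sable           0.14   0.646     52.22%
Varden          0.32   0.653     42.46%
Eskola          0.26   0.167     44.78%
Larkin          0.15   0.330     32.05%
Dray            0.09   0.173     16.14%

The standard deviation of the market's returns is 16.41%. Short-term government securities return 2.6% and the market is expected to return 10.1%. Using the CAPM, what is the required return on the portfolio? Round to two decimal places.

β_Brixley = 0.865 × 39.86% / 16.41% = 2.1011
β_Sable = 0.646 × 52.22% / 16.41% = 2.0557
β_Varden = 0.653 × 42.46% / 16.41% = 1.6896
β_Eskola = 0.167 × 44.78% / 16.41% = 0.4557
β_Larkin = 0.330 × 32.05% / 16.41% = 0.6445
β_Dray = 0.173 × 16.14% / 16.41% = 0.1702
β_P = Σ w_i β_i = 0.04×2.1011 + 0.14×2.0557 + 0.32×1.6896 + 0.26×0.4557 + 0.15×0.6445 + 0.09×0.1702 = 1.1430
MRP = 10.1% − 2.6% = 7.50%
E(R_P) = R_f + β_P × MRP = 2.6% + 1.1430 × 7.5% = 11.17%

11.17%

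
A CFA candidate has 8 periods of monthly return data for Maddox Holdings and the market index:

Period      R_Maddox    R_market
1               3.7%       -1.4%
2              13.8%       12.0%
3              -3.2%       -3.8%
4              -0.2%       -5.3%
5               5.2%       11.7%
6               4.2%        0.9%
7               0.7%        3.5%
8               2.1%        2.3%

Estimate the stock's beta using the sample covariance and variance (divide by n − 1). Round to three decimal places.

Mean R_i = (3.7 + 13.8 − 3.2 − 0.2 + 5.2 + 4.2 + 0.7 + 2.1) / 8 = 3.2875%
Mean R_m = (-1.4 + 12.0 − 3.8 − 5.3 + 11.7 + 0.9 + 3.5 + 2.3) / 8 = 2.4875%
Σ(R_i − R̄_i)(R_m − R̄_m) = 180.1188  ⇒  Cov = 180.1188 / 7 = 25.7313
Σ(R_m − R̄_m)² = 294.2288  ⇒  Var(R_m) = 294.2288 / 7 = 42.0327
β = Cov / Var(R_m) = 25.7313 / 42.0327 = 0.6122

0.612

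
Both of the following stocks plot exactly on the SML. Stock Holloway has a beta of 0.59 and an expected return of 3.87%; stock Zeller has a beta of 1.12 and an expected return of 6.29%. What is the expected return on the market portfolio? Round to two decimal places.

Both satisfy E(R) = R_f + β·MRP, so the slope of the SML is
MRP = (6.29% − 3.87%) / (1.12 − 0.59) = 2.42% / 0.53 = 4.5660%
R_f = E(R_Holloway) − β_Holloway·MRP = 3.87% − 0.59 × 4.5660% = 1.1761%
E(R_m) = R_f + MRP = 1.1761% + 4.5660% = 5.74%

5.74%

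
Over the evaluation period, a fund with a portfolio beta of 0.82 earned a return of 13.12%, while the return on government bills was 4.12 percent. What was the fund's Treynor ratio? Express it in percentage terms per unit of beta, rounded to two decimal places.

Treynor = (R_P − R_f) / β_P = (13.12% − 4.12%) / 0.8200 = 9.00% / 0.8200 = 10.98%

10.98%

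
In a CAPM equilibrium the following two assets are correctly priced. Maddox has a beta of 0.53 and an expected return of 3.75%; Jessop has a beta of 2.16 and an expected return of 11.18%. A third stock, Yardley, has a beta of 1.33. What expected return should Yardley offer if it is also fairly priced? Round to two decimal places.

MRP (SML slope) = (11.18% − 3.75%) / (2.16 − 0.53) = 7.43% / 1.63 = 4.5583%
R_f (intercept) = 3.75% − 0.53 × 4.5583% = 1.3341%
E(R_Yardley) = R_f + β × MRP = 1.3341% + 1.33 × 4.5583% = 7.40%

7.40%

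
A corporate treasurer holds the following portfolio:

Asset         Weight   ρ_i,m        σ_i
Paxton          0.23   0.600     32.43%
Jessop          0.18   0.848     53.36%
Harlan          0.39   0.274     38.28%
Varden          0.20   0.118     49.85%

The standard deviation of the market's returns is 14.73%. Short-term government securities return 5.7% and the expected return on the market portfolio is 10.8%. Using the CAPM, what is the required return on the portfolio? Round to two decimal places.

11.89%

β_Paxton = 0.600 × 32.43% / 14.73% = 1.3210
β_Jessop = 0.848 × 53.36% / 14.73% = 3.0719
β_Harlan = 0.274 × 38.28% / 14.73% = 0.7121
β_Varden = 0.118 × 49.85% / 14.73% = 0.3993
β_P = Σ w_i β_i = 0.23×1.3210 + 0.18×3.0719 + 0.39×0.7121 + 0.20×0.3993 = 1.2144
MRP = 10.8% − 5.7% = 5.10%
E(R_P) = R_f + β_P × MRP = 5.7% + 1.2144 × 5.1% = 11.89%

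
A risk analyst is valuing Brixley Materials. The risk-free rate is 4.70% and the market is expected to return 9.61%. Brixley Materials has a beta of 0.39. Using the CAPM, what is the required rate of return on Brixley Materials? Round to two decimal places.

Market risk premium = E(R_m) − R_f = 9.61% − 4.70% = 4.91%
E(R) = R_f + β × MRP = 4.70% + 0.39 × 4.91% = 6.61%

6.61%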